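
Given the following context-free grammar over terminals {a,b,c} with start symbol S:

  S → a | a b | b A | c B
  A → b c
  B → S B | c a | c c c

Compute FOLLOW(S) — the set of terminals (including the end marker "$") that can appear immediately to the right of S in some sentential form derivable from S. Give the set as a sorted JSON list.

Compute FIRST by fixpoint:
[1]
  A via A→b c: +{b}
  B via B→c a: +{c}
  S via S→a: +{a}
  S via S→b A: +{b}
  S via S→c B: +{c}
  S: {a,b,c}  A: {b}  B: {c}
[2]
  B via B→S B: +{a,b}
  S: {a,b,c}  A: {b}  B: {a,b,c}
[3] — fixpoint
  S: {a,b,c}  A: {b}  B: {a,b,c}

FOLLOW iteration:
initialize: $ ∈ FOLLOW(S)
iter 1:
  B→S B: FOLLOW(S) ⊇ FIRST(B) = {a,b,c}; new: +{a,b,c}
  S→b A: FOLLOW(A) ⊇ FOLLOW(S) ⊇ {$,a,b,c}; new: +{$,a,b,c}
  S→c B: FOLLOW(B) ⊇ FOLLOW(S) ⊇ {$,a,b,c}; new: +{$,a,b,c}
  S: {$,a,b,c}  A: {$,a,b,c}  B: {$,a,b,c}
iter 2: (no change)
  S: {$,a,b,c}  A: {$,a,b,c}  B: {$,a,b,c}

FOLLOW(S) = ["$", "a", "b", "c"]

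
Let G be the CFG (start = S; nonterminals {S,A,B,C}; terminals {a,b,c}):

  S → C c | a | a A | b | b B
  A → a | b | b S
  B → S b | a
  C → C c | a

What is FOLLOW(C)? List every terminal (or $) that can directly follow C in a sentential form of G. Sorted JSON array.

FIRST sets, iterate to fixpoint:
round 1:
  A via A→a: +{a}
  A via A→b: +{b}
  B via B→a: +{a}
  C via C→a: +{a}
  S via S→C c: +{a}
  S via S→b: +{b}
  FIRST(S)={a,b}  FIRST(A)={a,b}  FIRST(B)={a}  FIRST(C)={a}
round 2:
  B via B→S b: +{b}
  FIRST(S)={a,b}  FIRST(A)={a,b}  FIRST(B)={a,b}  FIRST(C)={a}
round 3: (stable)
  FIRST(S)={a,b}  FIRST(A)={a,b}  FIRST(B)={a,b}  FIRST(C)={a}

FOLLOW sets:
seed FOLLOW(S) with $
round 1:
  B→S b: FOLLOW(S) ⊇ FIRST(b) = {b}; new: +{b}
  C→C c: FOLLOW(C) ⊇ FIRST(c) = {c}; new: +{c}
  S→a A: FOLLOW(A) ⊇ FOLLOW(S) ⊇ {$,b}; new: +{$,b}
  S→b B: FOLLOW(B) ⊇ FOLLOW(S) ⊇ {$,b}; new: +{$,b}
  FOLLOW(S)={$,b}  FOLLOW(A)={$,b}  FOLLOW(B)={$,b}  FOLLOW(C)={c}
round 2: done
  FOLLOW(S)={$,b}  FOLLOW(A)={$,b}  FOLLOW(B)={$,b}  FOLLOW(C)={c}

FOLLOW(C) = ["c"]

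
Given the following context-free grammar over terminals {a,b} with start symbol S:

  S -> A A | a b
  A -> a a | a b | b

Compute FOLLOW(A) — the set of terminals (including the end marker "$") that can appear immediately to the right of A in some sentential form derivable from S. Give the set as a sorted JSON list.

Compute FIRST by fixpoint:
[1]
  A via A→a a: +{a}
  A via A→b: +{b}
  S via S→A A: +{a,b}
  FIRST(S)={a,b}  FIRST(A)={a,b}
[2] — fixpoint
  FIRST(S)={a,b}  FIRST(A)={a,b}

FOLLOW sets:
initialize: $ ∈ FOLLOW(S)
pass 1:
  S→A A: FOLLOW(A) ⊇ FIRST(A) = {a,b}; new: +{a,b}
  S→A A: FOLLOW(A) ⊇ FOLLOW(S) ⊇ {$}; new: +{$}
  FOLLOW(S)={$}  FOLLOW(A)={$,a,b}
pass 2: (stable)
  FOLLOW(S)={$}  FOLLOW(A)={$,a,b}

FOLLOW(A) = ["$", "a", "b"]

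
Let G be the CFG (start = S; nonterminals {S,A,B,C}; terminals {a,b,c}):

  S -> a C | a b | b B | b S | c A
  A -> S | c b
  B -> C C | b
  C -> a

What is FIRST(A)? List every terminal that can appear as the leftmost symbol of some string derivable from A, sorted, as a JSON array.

Compute FIRST by fixpoint:
round 1:
  A via A→c b: +{c}
  B via B→b: +{b}
  C via C→a: +{a}
  S via S→a C: +{a}
  S via S→b B: +{b}
  S via S→c A: +{c}
  FIRST[S]={a,b,c}  FIRST[A]={c}  FIRST[B]={b}  FIRST[C]={a}
round 2:
  A via A→S: +{a,b}
  B via B→C C: +{a}
  FIRST[S]={a,b,c}  FIRST[A]={a,b,c}  FIRST[B]={a,b}  FIRST[C]={a}
round 3: — fixpoint
  FIRST[S]={a,b,c}  FIRST[A]={a,b,c}  FIRST[B]={a,b}  FIRST[C]={a}

FIRST(A) = ["a", "b", "c"]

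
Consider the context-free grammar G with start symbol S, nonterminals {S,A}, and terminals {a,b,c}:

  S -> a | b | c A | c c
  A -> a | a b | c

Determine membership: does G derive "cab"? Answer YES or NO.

CNF form of G:
  S -> T2 A | T2 T2 | a | b
  A -> T0 T1 | a | c
  T0 -> a
  T1 -> b
  T2 -> c

Fill CYK table bottom-up:
  cell(0,0) c: {A,T2}  orig:{A}
  cell(1,1) a: {A,S,T0}  orig:{A,S}
  cell(2,2) b: {S,T1}  orig:{S}
  cell(0,1) ca: {S}
  cell(1,2) ab: {A}
  cell(0,2) cab: {S}

S ∈ T[0,2] ⇒ YES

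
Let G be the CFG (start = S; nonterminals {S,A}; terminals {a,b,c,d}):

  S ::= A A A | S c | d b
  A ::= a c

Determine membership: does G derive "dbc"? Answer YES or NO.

CNF form of G:
  S -> A X4 | S T1 | T2 T3
  A -> T0 T1
  T0 -> a
  T1 -> c
  T2 -> d
  T3 -> b
  X4 -> A A

Fill CYK table bottom-up:
  cell(0,0) d: {T2}  orig:{}
  cell(1,1) b: {T3}  orig:{}
  cell(2,2) c: {T1}  orig:{}
  cell(0,1) db: {S}
  cell(1,2) bc: ∅
  cell(0,2) dbc: {S}

S ∈ T[0,2] ⇒ YES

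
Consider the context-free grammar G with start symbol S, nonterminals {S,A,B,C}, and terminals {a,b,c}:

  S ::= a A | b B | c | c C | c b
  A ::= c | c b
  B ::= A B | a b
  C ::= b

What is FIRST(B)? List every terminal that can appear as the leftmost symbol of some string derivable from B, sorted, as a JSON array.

FIRST iteration:
[1]
  A via A→c: +{c}
  B via B→A B: +{c}
  B via B→a b: +{a}
  C via C→b: +{b}
  S via S→a A: +{a}
  S via S→b B: +{b}
  S via S→c: +{c}
  FIRST[S]={a,b,c}  FIRST[A]={c}  FIRST[B]={a,c}  FIRST[C]={b}
[2] (stable)
  FIRST[S]={a,b,c}  FIRST[A]={c}  FIRST[B]={a,c}  FIRST[C]={b}

FIRST(B) = ["a", "c"]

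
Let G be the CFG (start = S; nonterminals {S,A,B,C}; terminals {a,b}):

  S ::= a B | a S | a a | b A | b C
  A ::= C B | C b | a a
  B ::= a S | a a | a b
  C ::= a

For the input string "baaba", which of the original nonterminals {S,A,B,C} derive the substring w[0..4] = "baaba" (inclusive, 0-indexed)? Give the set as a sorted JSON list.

Convert to CNF:
  S -> T0 A | T0 C | T1 B | T1 S | T1 T1
  A -> C B | C T0 | T1 T1
  B -> T1 S | T1 T0 | T1 T1
  C -> a
  T0 -> b
  T1 -> a

CYK fill — only the sub-triangle for w[0..4]:
  [0..0]={T0}  "b"  orig:{}
  [1..1]={C,T1}  "a"  orig:{C}
  [2..2]={C,T1}  "a"  orig:{C}
  [3..3]={T0}  "b"  orig:{}
  [4..4]={C,T1}  "a"  orig:{C}
  [0..1]={S}  "ba"
  [1..2]={A,B,S}  "aa"
  [2..3]={A,B}  "ab"
  [3..4]={S}  "ba"
  [0..2]={S}  "baa"
  [1..3]={A,S}  "aab"
  [2..4]={B,S}  "aba"
  [0..3]={S}  "baab"
  [1..4]={A,B,S}  "aaba"
  [0..4]={S}  "baaba"

Original NTs in T[0,4] deriving "baaba": ["S"]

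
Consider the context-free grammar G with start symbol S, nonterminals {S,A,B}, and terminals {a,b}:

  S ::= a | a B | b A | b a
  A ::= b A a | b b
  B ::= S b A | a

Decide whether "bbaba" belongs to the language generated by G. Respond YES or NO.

Convert to CNF:
  S -> T0 A | T0 T1 | T1 B | a
  A -> T0 T0 | T0 X2
  B -> S X3 | a
  T0 -> b
  T1 -> a
  X2 -> A T1
  X3 -> T0 A

CYK table (by increasing span):
  cell(0,0) b: {T0}  orig:{}
  cell(1,1) b: {T0}  orig:{}
  cell(2,2) a: {B,S,T1}  orig:{B,S}
  cell(3,3) b: {T0}  orig:{}
  cell(4,4) a: {B,S,T1}  orig:{B,S}
  cell(0,1) bb: {A}
  cell(1,2) ba: {S}
  cell(2,3) ab: ∅
  cell(3,4) ba: {S}
  cell(0,2) bba: {X2}  orig:{}
  cell(1,3) bab: ∅
  cell(2,4) aba: ∅
  cell(0,3) bbab: ∅
  cell(1,4) baba: ∅
  cell(0,4) bbaba: ∅

S ∉ T[0,4] ⇒ NO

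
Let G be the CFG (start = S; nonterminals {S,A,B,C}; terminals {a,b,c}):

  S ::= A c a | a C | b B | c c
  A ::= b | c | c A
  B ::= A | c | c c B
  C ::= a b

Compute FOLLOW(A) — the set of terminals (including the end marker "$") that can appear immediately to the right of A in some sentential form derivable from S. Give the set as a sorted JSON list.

FIRST iteration:
pass 1:
  A via A→b: +{b}
  A via A→c: +{c}
  B via B→A: +{b,c}
  C via C→a b: +{a}
  S via S→A c a: +{b,c}
  S via S→a C: +{a}
  S: {a,b,c}  A: {b,c}  B: {b,c}  C: {a}
pass 2: — fixpoint
  S: {a,b,c}  A: {b,c}  B: {b,c}  C: {a}

FOLLOW iteration:
FOLLOW(S) := {$}
[1]
  S→A c a: FOLLOW(A) ⊇ FIRST(c) = {c}; new: +{c}
  S→a C: FOLLOW(C) ⊇ FOLLOW(S) ⊇ {$}; new: +{$}
  S→b B: FOLLOW(B) ⊇ FOLLOW(S) ⊇ {$}; new: +{$}
  FOLLOW(S)={$}  FOLLOW(A)={c}  FOLLOW(B)={$}  FOLLOW(C)={$}
[2]
  B→A: FOLLOW(A) ⊇ FOLLOW(B) ⊇ {$}; new: +{$}
  FOLLOW(S)={$}  FOLLOW(A)={$,c}  FOLLOW(B)={$}  FOLLOW(C)={$}
[3] (no change)
  FOLLOW(S)={$}  FOLLOW(A)={$,c}  FOLLOW(B)={$}  FOLLOW(C)={$}

FOLLOW(A) = ["$", "c"]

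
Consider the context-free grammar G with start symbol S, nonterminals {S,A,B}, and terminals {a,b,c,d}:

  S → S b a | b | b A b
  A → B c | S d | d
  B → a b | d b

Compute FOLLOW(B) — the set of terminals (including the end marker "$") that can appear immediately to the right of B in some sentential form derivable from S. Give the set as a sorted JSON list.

Compute FIRST by fixpoint:
round 1:
  A via A→d: +{d}
  B via B→a b: +{a}
  B via B→d b: +{d}
  S via S→b: +{b}
  FIRST[S]={b}  FIRST[A]={d}  FIRST[B]={a,d}
round 2:
  A via A→B c: +{a}
  A via A→S d: +{b}
  FIRST[S]={b}  FIRST[A]={a,b,d}  FIRST[B]={a,d}
round 3: — fixpoint
  FIRST[S]={b}  FIRST[A]={a,b,d}  FIRST[B]={a,d}

FOLLOW iteration:
initialize: $ ∈ FOLLOW(S)
[1]
  A→B c: FOLLOW(B) ⊇ FIRST(c) = {c}; new: +{c}
  A→S d: FOLLOW(S) ⊇ FIRST(d) = {d}; new: +{d}
  S→S b a: FOLLOW(S) ⊇ FIRST(b) = {b}; new: +{b}
  S→b A b: FOLLOW(A) ⊇ FIRST(b) = {b}; new: +{b}
  FOLLOW(S)={$,b,d}  FOLLOW(A)={b}  FOLLOW(B)={c}
[2] (no change)
  FOLLOW(S)={$,b,d}  FOLLOW(A)={b}  FOLLOW(B)={c}

FOLLOW(B) = ["c"]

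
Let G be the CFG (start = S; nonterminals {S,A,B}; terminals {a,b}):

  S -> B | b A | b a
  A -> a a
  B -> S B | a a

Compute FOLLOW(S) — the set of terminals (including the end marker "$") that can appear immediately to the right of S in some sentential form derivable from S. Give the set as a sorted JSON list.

FIRST sets, iterate to fixpoint:
round 1:
  A via A→a a: +{a}
  B via B→a a: +{a}
  S via S→B: +{a}
  S via S→b A: +{b}
  S: {a,b}  A: {a}  B: {a}
round 2:
  B via B→S B: +{b}
  S: {a,b}  A: {a}  B: {a,b}
round 3: done
  S: {a,b}  A: {a}  B: {a,b}

FOLLOW sets:
initialize: $ ∈ FOLLOW(S)
pass 1:
  B→S B: FOLLOW(S) ⊇ FIRST(B) = {a,b}; new: +{a,b}
  S→B: FOLLOW(B) ⊇ FOLLOW(S) ⊇ {$,a,b}; new: +{$,a,b}
  S→b A: FOLLOW(A) ⊇ FOLLOW(S) ⊇ {$,a,b}; new: +{$,a,b}
  FOLLOW(S)={$,a,b}  FOLLOW(A)={$,a,b}  FOLLOW(B)={$,a,b}
pass 2: — fixpoint
  FOLLOW(S)={$,a,b}  FOLLOW(A)={$,a,b}  FOLLOW(B)={$,a,b}

FOLLOW(S) = ["$", "a", "b"]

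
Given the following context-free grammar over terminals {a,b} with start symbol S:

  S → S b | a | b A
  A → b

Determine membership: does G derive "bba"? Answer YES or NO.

Convert to CNF:
  S -> S T0 | T0 A | a
  A -> b
  T0 -> b

CYK table (by increasing span):
  T[0,0] 'b' = {A,T0}  orig:{A}
  T[1,1] 'b' = {A,T0}  orig:{A}
  T[2,2] 'a' = {S}
  T[0,1] 'bb' = {S}
  T[1,2] 'ba' = ∅
  T[0,2] 'bba' = ∅

S ∉ T[0,2] ⇒ NO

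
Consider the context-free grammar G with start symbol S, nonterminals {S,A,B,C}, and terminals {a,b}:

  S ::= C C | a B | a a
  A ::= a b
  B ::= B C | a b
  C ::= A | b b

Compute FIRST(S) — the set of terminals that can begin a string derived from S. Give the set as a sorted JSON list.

FIRST sets, iterate to fixpoint:
round 1:
  A via A→a b: +{a}
  B via B→a b: +{a}
  C via C→A: +{a}
  C via C→b b: +{b}
  S via S→C C: +{a,b}
  FIRST[S]={a,b}  FIRST[A]={a}  FIRST[B]={a}  FIRST[C]={a,b}
round 2: (no change)
  FIRST[S]={a,b}  FIRST[A]={a}  FIRST[B]={a}  FIRST[C]={a,b}

FIRST(S) = ["a", "b"]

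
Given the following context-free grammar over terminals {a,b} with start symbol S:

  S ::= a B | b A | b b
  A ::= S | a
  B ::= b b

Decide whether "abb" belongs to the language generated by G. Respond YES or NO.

Convert to CNF:
  S -> T0 B | T1 A | T1 T1
  A -> T0 B | T1 A | T1 T1 | a
  B -> T1 T1
  T0 -> a
  T1 -> b

CYK table (by increasing span):
  [0..0]={A,T0}  "a"  orig:{A}
  [1..1]={T1}  "b"  orig:{}
  [2..2]={T1}  "b"  orig:{}
  [0..1]=∅  "ab"
  [1..2]={A,B,S}  "bb"
  [0..2]={A,S}  "abb"

S ∈ T[0,2] ⇒ YES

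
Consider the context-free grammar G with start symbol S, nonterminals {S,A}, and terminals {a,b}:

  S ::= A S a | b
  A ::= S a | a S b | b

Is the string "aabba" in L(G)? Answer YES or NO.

Convert to CNF:
  S -> A X3 | b
  A -> S T0 | T0 X2 | b
  T0 -> a
  T1 -> b
  X2 -> S T1
  X3 -> S T0

CYK fill:
  T[0,0] 'a' = {T0}  orig:{}
  T[1,1] 'a' = {T0}  orig:{}
  T[2,2] 'b' = {A,S,T1}  orig:{A,S}
  T[3,3] 'b' = {A,S,T1}  orig:{A,S}
  T[4,4] 'a' = {T0}  orig:{}
  T[0,1] 'aa' = ∅
  T[1,2] 'ab' = ∅
  T[2,3] 'bb' = {X2}  orig:{}
  T[3,4] 'ba' = {A,X3}  orig:{A}
  T[0,2] 'aab' = ∅
  T[1,3] 'abb' = {A}
  T[2,4] 'bba' = {S}
  T[0,3] 'aabb' = ∅
  T[1,4] 'abba' = ∅
  T[0,4] 'aabba' = ∅

S ∉ T[0,4] ⇒ NO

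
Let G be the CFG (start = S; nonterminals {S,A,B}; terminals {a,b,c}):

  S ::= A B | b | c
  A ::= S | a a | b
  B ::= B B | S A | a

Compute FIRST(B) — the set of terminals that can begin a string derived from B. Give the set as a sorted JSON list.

FIRST sets, iterate to fixpoint:
[1]
  A via A→a a: +{a}
  A via A→b: +{b}
  B via B→a: +{a}
  S via S→A B: +{a,b}
  S via S→c: +{c}
  FIRST(S)={a,b,c}  FIRST(A)={a,b}  FIRST(B)={a}
[2]
  A via A→S: +{c}
  B via B→S A: +{b,c}
  FIRST(S)={a,b,c}  FIRST(A)={a,b,c}  FIRST(B)={a,b,c}
[3] — fixpoint
  FIRST(S)={a,b,c}  FIRST(A)={a,b,c}  FIRST(B)={a,b,c}

FIRST(B) = ["a", "b", "c"]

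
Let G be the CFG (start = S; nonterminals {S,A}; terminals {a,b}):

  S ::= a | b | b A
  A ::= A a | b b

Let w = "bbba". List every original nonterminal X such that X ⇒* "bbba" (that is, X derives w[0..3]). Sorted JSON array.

CNF form of G:
  S -> T1 A | a | b
  A -> A T0 | T1 T1
  T0 -> a
  T1 -> b

Fill CYK table bottom-up (cells [i..j] with 0 ≤ i ≤ j ≤ 3 only):
  T[0,0] 'b' = {S,T1}  orig:{S}
  T[1,1] 'b' = {S,T1}  orig:{S}
  T[2,2] 'b' = {S,T1}  orig:{S}
  T[3,3] 'a' = {S,T0}  orig:{S}
  T[0,1] 'bb' = {A}
  T[1,2] 'bb' = {A}
  T[2,3] 'ba' = ∅
  T[0,2] 'bbb' = {S}
  T[1,3] 'bba' = {A}
  T[0,3] 'bbba' = {S}

Original NTs in T[0,3] deriving "bbba": ["S"]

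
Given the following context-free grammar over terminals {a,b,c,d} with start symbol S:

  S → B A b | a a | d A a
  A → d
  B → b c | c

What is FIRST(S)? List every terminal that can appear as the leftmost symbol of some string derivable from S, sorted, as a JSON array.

FIRST sets, iterate to fixpoint:
[1]
  A via A→d: +{d}
  B via B→b c: +{b}
  B via B→c: +{c}
  S via S→B A b: +{b,c}
  S via S→a a: +{a}
  S via S→d A a: +{d}
  S: {a,b,c,d}  A: {d}  B: {b,c}
[2] (stable)
  S: {a,b,c,d}  A: {d}  B: {b,c}

FIRST(S) = ["a", "b", "c", "d"]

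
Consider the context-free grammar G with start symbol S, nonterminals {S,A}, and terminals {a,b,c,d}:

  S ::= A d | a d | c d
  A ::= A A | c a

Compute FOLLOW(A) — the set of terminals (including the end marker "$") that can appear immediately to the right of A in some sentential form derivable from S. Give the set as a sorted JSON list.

FIRST sets, iterate to fixpoint:
[1]
  A via A→c a: +{c}
  S via S→A d: +{c}
  S via S→a d: +{a}
  FIRST[S]={a,c}  FIRST[A]={c}
[2] — fixpoint
  FIRST[S]={a,c}  FIRST[A]={c}

FOLLOW sets:
seed FOLLOW(S) with $
[1]
  A→A A: FOLLOW(A) ⊇ FIRST(A) = {c}; new: +{c}
  S→A d: FOLLOW(A) ⊇ FIRST(d) = {d}; new: +{d}
  FOLLOW(S)={$}  FOLLOW(A)={c,d}
[2] (no change)
  FOLLOW(S)={$}  FOLLOW(A)={c,d}

FOLLOW(A) = ["c", "d"]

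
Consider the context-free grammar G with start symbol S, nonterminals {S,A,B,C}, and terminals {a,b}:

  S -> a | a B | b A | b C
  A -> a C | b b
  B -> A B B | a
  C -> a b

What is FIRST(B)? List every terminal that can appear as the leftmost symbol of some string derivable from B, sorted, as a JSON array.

Compute FIRST by fixpoint:
[1]
  A via A→a C: +{a}
  A via A→b b: +{b}
  B via B→A B B: +{a,b}
  C via C→a b: +{a}
  S via S→a: +{a}
  S via S→b A: +{b}
  FIRST[S]={a,b}  FIRST[A]={a,b}  FIRST[B]={a,b}  FIRST[C]={a}
[2] — fixpoint
  FIRST[S]={a,b}  FIRST[A]={a,b}  FIRST[B]={a,b}  FIRST[C]={a}

FIRST(B) = ["a", "b"]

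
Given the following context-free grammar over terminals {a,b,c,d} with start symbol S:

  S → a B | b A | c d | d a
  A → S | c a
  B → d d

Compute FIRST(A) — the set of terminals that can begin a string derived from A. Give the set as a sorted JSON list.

FIRST iteration:
round 1:
  A via A→c a: +{c}
  B via B→d d: +{d}
  S via S→a B: +{a}
  S via S→b A: +{b}
  S via S→c d: +{c}
  S via S→d a: +{d}
  S: {a,b,c,d}  A: {c}  B: {d}
round 2:
  A via A→S: +{a,b,d}
  S: {a,b,c,d}  A: {a,b,c,d}  B: {d}
round 3: — fixpoint
  S: {a,b,c,d}  A: {a,b,c,d}  B: {d}

FIRST(A) = ["a", "b", "c", "d"]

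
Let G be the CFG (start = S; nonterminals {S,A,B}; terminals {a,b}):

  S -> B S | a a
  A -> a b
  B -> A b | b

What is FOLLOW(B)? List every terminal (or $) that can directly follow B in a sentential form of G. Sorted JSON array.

Compute FIRST by fixpoint:
round 1:
  A via A→a b: +{a}
  B via B→A b: +{a}
  B via B→b: +{b}
  S via S→B S: +{a,b}
  FIRST(S)={a,b}  FIRST(A)={a}  FIRST(B)={a,b}
round 2: (stable)
  FIRST(S)={a,b}  FIRST(A)={a}  FIRST(B)={a,b}

FOLLOW sets:
seed FOLLOW(S) with $
pass 1:
  B→A b: FOLLOW(A) ⊇ FIRST(b) = {b}; new: +{b}
  S→B S: FOLLOW(B) ⊇ FIRST(S) = {a,b}; new: +{a,b}
  S: {$}  A: {b}  B: {a,b}
pass 2: (stable)
  S: {$}  A: {b}  B: {a,b}

FOLLOW(B) = ["a", "b"]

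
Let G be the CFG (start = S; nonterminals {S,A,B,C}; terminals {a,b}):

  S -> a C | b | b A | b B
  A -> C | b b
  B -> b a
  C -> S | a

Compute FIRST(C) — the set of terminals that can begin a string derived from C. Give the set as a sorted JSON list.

Compute FIRST by fixpoint:
round 1:
  A via A→b b: +{b}
  B via B→b a: +{b}
  C via C→a: +{a}
  S via S→a C: +{a}
  S via S→b: +{b}
  FIRST(S)={a,b}  FIRST(A)={b}  FIRST(B)={b}  FIRST(C)={a}
round 2:
  A via A→C: +{a}
  C via C→S: +{b}
  FIRST(S)={a,b}  FIRST(A)={a,b}  FIRST(B)={b}  FIRST(C)={a,b}
round 3: (stable)
  FIRST(S)={a,b}  FIRST(A)={a,b}  FIRST(B)={b}  FIRST(C)={a,b}

FIRST(C) = ["a", "b"]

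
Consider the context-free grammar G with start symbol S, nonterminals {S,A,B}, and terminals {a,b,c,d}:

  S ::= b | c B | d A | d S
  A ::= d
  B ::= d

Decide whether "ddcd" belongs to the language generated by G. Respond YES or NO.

CNF form of G:
  S -> T0 B | T1 A | T1 S | b
  A -> d
  B -> d
  T0 -> c
  T1 -> d

CYK table (by increasing span):
  T[0,0] 'd' = {A,B,T1}  orig:{A,B}
  T[1,1] 'd' = {A,B,T1}  orig:{A,B}
  T[2,2] 'c' = {T0}  orig:{}
  T[3,3] 'd' = {A,B,T1}  orig:{A,B}
  T[0,1] 'dd' = {S}
  T[1,2] 'dc' = ∅
  T[2,3] 'cd' = {S}
  T[0,2] 'ddc' = ∅
  T[1,3] 'dcd' = {S}
  T[0,3] 'ddcd' = {S}

S ∈ T[0,3] ⇒ YES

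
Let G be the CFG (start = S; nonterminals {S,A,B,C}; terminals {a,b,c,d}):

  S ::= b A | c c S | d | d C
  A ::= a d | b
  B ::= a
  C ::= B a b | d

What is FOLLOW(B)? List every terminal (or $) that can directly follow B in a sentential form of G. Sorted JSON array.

FIRST sets, iterate to fixpoint:
iter 1:
  A via A→a d: +{a}
  A via A→b: +{b}
  B via B→a: +{a}
  C via C→B a b: +{a}
  C via C→d: +{d}
  S via S→b A: +{b}
  S via S→c c S: +{c}
  S via S→d: +{d}
  S: {b,c,d}  A: {a,b}  B: {a}  C: {a,d}
iter 2: done
  S: {b,c,d}  A: {a,b}  B: {a}  C: {a,d}

FOLLOW iteration:
seed FOLLOW(S) with $
iter 1:
  C→B a b: FOLLOW(B) ⊇ FIRST(a) = {a}; new: +{a}
  S→b A: FOLLOW(A) ⊇ FOLLOW(S) ⊇ {$}; new: +{$}
  S→d C: FOLLOW(C) ⊇ FOLLOW(S) ⊇ {$}; new: +{$}
  FOLLOW(S)={$}  FOLLOW(A)={$}  FOLLOW(B)={a}  FOLLOW(C)={$}
iter 2: (stable)
  FOLLOW(S)={$}  FOLLOW(A)={$}  FOLLOW(B)={a}  FOLLOW(C)={$}

FOLLOW(B) = ["a"]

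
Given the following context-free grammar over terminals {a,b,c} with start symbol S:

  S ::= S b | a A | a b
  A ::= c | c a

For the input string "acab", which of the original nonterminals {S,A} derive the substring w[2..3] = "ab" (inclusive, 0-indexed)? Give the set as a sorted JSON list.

Convert to CNF:
  S -> S T2 | T1 A | T1 T2
  A -> T0 T1 | c
  T0 -> c
  T1 -> a
  T2 -> b

CYK fill (cells [i..j] with 2 ≤ i ≤ j ≤ 3 only):
  [2..2]={T1}  "a"  orig:{}
  [3..3]={T2}  "b"  orig:{}
  [2..3]={S}  "ab"

Original NTs in T[2,3] deriving "ab": ["S"]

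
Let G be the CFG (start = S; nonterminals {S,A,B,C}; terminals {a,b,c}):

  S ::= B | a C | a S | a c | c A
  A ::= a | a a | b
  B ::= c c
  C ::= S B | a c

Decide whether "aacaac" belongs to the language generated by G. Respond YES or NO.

Convert to CNF:
  S -> T0 C | T0 S | T0 T1 | T1 A | T1 T1
  A -> T0 T0 | a | b
  B -> T1 T1
  C -> S B | T0 T1
  T0 -> a
  T1 -> c

CYK table (by increasing span):
  [0..0]={A,T0}  "a"  orig:{A}
  [1..1]={A,T0}  "a"  orig:{A}
  [2..2]={T1}  "c"  orig:{}
  [3..3]={A,T0}  "a"  orig:{A}
  [4..4]={A,T0}  "a"  orig:{A}
  [5..5]={T1}  "c"  orig:{}
  [0..1]={A}  "aa"
  [1..2]={C,S}  "ac"
  [2..3]={S}  "ca"
  [3..4]={A}  "aa"
  [4..5]={C,S}  "ac"
  [0..2]={S}  "aac"
  [1..3]={S}  "aca"
  [2..4]={S}  "caa"
  [3..5]={S}  "aac"
  [0..3]={S}  "aaca"
  [1..4]={S}  "acaa"
  [2..5]=∅  "caac"
  [0..4]={S}  "aacaa"
  [1..5]=∅  "acaac"
  [0..5]=∅  "aacaac"

S ∉ T[0,5] ⇒ NO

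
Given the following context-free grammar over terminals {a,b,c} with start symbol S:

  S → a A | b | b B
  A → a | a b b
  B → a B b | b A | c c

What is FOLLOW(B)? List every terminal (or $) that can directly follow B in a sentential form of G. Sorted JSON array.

FIRST sets, iterate to fixpoint:
pass 1:
  A via A→a: +{a}
  B via B→a B b: +{a}
  B via B→b A: +{b}
  B via B→c c: +{c}
  S via S→a A: +{a}
  S via S→b: +{b}
  FIRST(S)={a,b}  FIRST(A)={a}  FIRST(B)={a,b,c}
pass 2: — fixpoint
  FIRST(S)={a,b}  FIRST(A)={a}  FIRST(B)={a,b,c}

FOLLOW iteration:
FOLLOW(S) := {$}
[1]
  B→a B b: FOLLOW(B) ⊇ FIRST(b) = {b}; new: +{b}
  B→b A: FOLLOW(A) ⊇ FOLLOW(B) ⊇ {b}; new: +{b}
  S→a A: FOLLOW(A) ⊇ FOLLOW(S) ⊇ {$}; new: +{$}
  S→b B: FOLLOW(B) ⊇ FOLLOW(S) ⊇ {$}; new: +{$}
  S: {$}  A: {$,b}  B: {$,b}
[2] (stable)
  S: {$}  A: {$,b}  B: {$,b}

FOLLOW(B) = ["$", "b"]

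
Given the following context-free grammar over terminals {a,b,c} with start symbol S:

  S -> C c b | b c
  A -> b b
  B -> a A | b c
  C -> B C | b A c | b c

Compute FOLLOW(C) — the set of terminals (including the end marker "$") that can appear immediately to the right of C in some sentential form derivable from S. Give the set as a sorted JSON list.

FIRST sets, iterate to fixpoint:
round 1:
  A via A→b b: +{b}
  B via B→a A: +{a}
  B via B→b c: +{b}
  C via C→B C: +{a,b}
  S via S→C c b: +{a,b}
  S: {a,b}  A: {b}  B: {a,b}  C: {a,b}
round 2: (no change)
  S: {a,b}  A: {b}  B: {a,b}  C: {a,b}

FOLLOW sets:
FOLLOW(S) := {$}
round 1:
  C→B C: FOLLOW(B) ⊇ FIRST(C) = {a,b}; new: +{a,b}
  C→b A c: FOLLOW(A) ⊇ FIRST(c) = {c}; new: +{c}
  S→C c b: FOLLOW(C) ⊇ FIRST(c) = {c}; new: +{c}
  S: {$}  A: {c}  B: {a,b}  C: {c}
round 2:
  B→a A: FOLLOW(A) ⊇ FOLLOW(B) ⊇ {a,b}; new: +{a,b}
  S: {$}  A: {a,b,c}  B: {a,b}  C: {c}
round 3: (no change)
  S: {$}  A: {a,b,c}  B: {a,b}  C: {c}

FOLLOW(C) = ["c"]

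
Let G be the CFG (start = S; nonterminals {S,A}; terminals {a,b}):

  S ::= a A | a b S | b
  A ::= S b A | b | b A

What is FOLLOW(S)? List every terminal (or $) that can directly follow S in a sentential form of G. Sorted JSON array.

FIRST iteration:
round 1:
  A via A→b: +{b}
  S via S→a A: +{a}
  S via S→b: +{b}
  S: {a,b}  A: {b}
round 2:
  A via A→S b A: +{a}
  S: {a,b}  A: {a,b}
round 3: (no change)
  S: {a,b}  A: {a,b}

Compute FOLLOW by fixpoint:
initialize: $ ∈ FOLLOW(S)
round 1:
  A→S b A: FOLLOW(S) ⊇ FIRST(b) = {b}; new: +{b}
  S→a A: FOLLOW(A) ⊇ FOLLOW(S) ⊇ {$,b}; new: +{$,b}
  FOLLOW(S)={$,b}  FOLLOW(A)={$,b}
round 2: (stable)
  FOLLOW(S)={$,b}  FOLLOW(A)={$,b}

FOLLOW(S) = ["$", "b"]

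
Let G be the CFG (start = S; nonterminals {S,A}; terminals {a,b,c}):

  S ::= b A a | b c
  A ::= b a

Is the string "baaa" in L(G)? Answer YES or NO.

Convert to CNF:
  S -> T0 T2 | T0 X3
  A -> T0 T1
  T0 -> b
  T1 -> a
  T2 -> c
  X3 -> A T1

CYK table (by increasing span):
  [0..0]={T0}  "b"  orig:{}
  [1..1]={T1}  "a"  orig:{}
  [2..2]={T1}  "a"  orig:{}
  [3..3]={T1}  "a"  orig:{}
  [0..1]={A}  "ba"
  [1..2]=∅  "aa"
  [2..3]=∅  "aa"
  [0..2]={X3}  "baa"  orig:{}
  [1..3]=∅  "aaa"
  [0..3]=∅  "baaa"

S ∉ T[0,3] ⇒ NO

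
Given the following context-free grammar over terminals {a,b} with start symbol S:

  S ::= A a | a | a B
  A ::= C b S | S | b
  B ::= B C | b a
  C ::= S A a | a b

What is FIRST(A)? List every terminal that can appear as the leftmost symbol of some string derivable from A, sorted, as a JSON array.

FIRST sets, iterate to fixpoint:
pass 1:
  A via A→b: +{b}
  B via B→b a: +{b}
  C via C→a b: +{a}
  S via S→A a: +{b}
  S via S→a: +{a}
  FIRST(S)={a,b}  FIRST(A)={b}  FIRST(B)={b}  FIRST(C)={a}
pass 2:
  A via A→C b S: +{a}
  C via C→S A a: +{b}
  FIRST(S)={a,b}  FIRST(A)={a,b}  FIRST(B)={b}  FIRST(C)={a,b}
pass 3: — fixpoint
  FIRST(S)={a,b}  FIRST(A)={a,b}  FIRST(B)={b}  FIRST(C)={a,b}

FIRST(A) = ["a", "b"]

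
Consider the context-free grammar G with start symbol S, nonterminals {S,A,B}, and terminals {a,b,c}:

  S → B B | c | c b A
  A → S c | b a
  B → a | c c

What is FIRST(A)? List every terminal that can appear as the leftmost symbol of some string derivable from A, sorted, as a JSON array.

FIRST sets, iterate to fixpoint:
pass 1:
  A via A→b a: +{b}
  B via B→a: +{a}
  B via B→c c: +{c}
  S via S→B B: +{a,c}
  FIRST(S)={a,c}  FIRST(A)={b}  FIRST(B)={a,c}
pass 2:
  A via A→S c: +{a,c}
  FIRST(S)={a,c}  FIRST(A)={a,b,c}  FIRST(B)={a,c}
pass 3: (no change)
  FIRST(S)={a,c}  FIRST(A)={a,b,c}  FIRST(B)={a,c}

FIRST(A) = ["a", "b", "c"]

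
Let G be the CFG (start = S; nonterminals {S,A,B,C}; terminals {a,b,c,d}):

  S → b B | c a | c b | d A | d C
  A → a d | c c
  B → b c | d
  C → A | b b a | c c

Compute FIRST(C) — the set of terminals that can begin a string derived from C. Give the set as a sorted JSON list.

FIRST iteration:
iter 1:
  A via A→a d: +{a}
  A via A→c c: +{c}
  B via B→b c: +{b}
  B via B→d: +{d}
  C via C→A: +{a,c}
  C via C→b b a: +{b}
  S via S→b B: +{b}
  S via S→c a: +{c}
  S via S→d A: +{d}
  FIRST[S]={b,c,d}  FIRST[A]={a,c}  FIRST[B]={b,d}  FIRST[C]={a,b,c}
iter 2: — fixpoint
  FIRST[S]={b,c,d}  FIRST[A]={a,c}  FIRST[B]={b,d}  FIRST[C]={a,b,c}

FIRST(C) = ["a", "b", "c"]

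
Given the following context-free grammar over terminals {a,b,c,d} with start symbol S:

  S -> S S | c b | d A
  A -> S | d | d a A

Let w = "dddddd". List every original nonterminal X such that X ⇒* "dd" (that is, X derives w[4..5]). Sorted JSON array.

CNF form of G:
  S -> S S | T0 T1 | T2 A
  A -> S S | T0 T1 | T2 A | T2 X4 | d
  T0 -> c
  T1 -> b
  T2 -> d
  T3 -> a
  X4 -> T3 A

CYK table (by increasing span) (cells [i..j] with 4 ≤ i ≤ j ≤ 5 only):
  T[4,4] 'd' = {A,T2}  orig:{A}
  T[5,5] 'd' = {A,T2}  orig:{A}
  T[4,5] 'dd' = {A,S}

Original NTs in T[4,5] deriving "dd": ["A", "S"]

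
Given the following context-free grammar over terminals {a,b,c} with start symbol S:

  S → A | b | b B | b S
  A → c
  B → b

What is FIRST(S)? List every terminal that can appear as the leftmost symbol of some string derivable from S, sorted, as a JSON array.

FIRST sets, iterate to fixpoint:
iter 1:
  A via A→c: +{c}
  B via B→b: +{b}
  S via S→A: +{c}
  S via S→b: +{b}
  FIRST(S)={b,c}  FIRST(A)={c}  FIRST(B)={b}
iter 2: — fixpoint
  FIRST(S)={b,c}  FIRST(A)={c}  FIRST(B)={b}

FIRST(S) = ["b", "c"]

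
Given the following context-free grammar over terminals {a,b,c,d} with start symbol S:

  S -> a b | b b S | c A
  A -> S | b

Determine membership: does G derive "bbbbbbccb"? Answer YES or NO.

CNF form of G:
  S -> T0 T1 | T1 X4 | T2 A
  A -> T0 T1 | T1 X3 | T2 A | b
  T0 -> a
  T1 -> b
  T2 -> c
  X3 -> T1 S
  X4 -> T1 S

CYK table (by increasing span):
  cell(0,0) b: {A,T1}  orig:{A}
  cell(1,1) b: {A,T1}  orig:{A}
  cell(2,2) b: {A,T1}  orig:{A}
  cell(3,3) b: {A,T1}  orig:{A}
  cell(4,4) b: {A,T1}  orig:{A}
  cell(5,5) b: {A,T1}  orig:{A}
  cell(6,6) c: {T2}  orig:{}
  cell(7,7) c: {T2}  orig:{}
  cell(8,8) b: {A,T1}  orig:{A}
  cell(0,1) bb: ∅
  cell(1,2) bb: ∅
  cell(2,3) bb: ∅
  cell(3,4) bb: ∅
  cell(4,5) bb: ∅
  cell(5,6) bc: ∅
  cell(6,7) cc: ∅
  cell(7,8) cb: {A,S}
  cell(0,2) bbb: ∅
  cell(1,3) bbb: ∅
  cell(2,4) bbb: ∅
  cell(3,5) bbb: ∅
  cell(4,6) bbc: ∅
  cell(5,7) bcc: ∅
  cell(6,8) ccb: {A,S}
  cell(0,3) bbbb: ∅
  cell(1,4) bbbb: ∅
  cell(2,5) bbbb: ∅
  cell(3,6) bbbc: ∅
  cell(4,7) bbcc: ∅
  cell(5,8) bccb: {X3,X4}  orig:{}
  cell(0,4) bbbbb: ∅
  cell(1,5) bbbbb: ∅
  cell(2,6) bbbbc: ∅
  cell(3,7) bbbcc: ∅
  cell(4,8) bbccb: {A,S}
  cell(0,5) bbbbbb: ∅
  cell(1,6) bbbbbc: ∅
  cell(2,7) bbbbcc: ∅
  cell(3,8) bbbccb: {X3,X4}  orig:{}
  cell(0,6) bbbbbbc: ∅
  cell(1,7) bbbbbcc: ∅
  cell(2,8) bbbbccb: {A,S}
  cell(0,7) bbbbbbcc: ∅
  cell(1,8) bbbbbccb: {X3,X4}  orig:{}
  cell(0,8) bbbbbbccb: {A,S}

S ∈ T[0,8] ⇒ YES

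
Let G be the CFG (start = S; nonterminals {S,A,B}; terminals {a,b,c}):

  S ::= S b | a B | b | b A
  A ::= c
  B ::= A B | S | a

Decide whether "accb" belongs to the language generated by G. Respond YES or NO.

CNF form of G:
  S -> S T0 | T0 A | T1 B | b
  A -> c
  B -> A B | S T0 | T0 A | T1 B | a | b
  T0 -> b
  T1 -> a

CYK table (by increasing span):
  [0..0]={B,T1}  "a"  orig:{B}
  [1..1]={A}  "c"
  [2..2]={A}  "c"
  [3..3]={B,S,T0}  "b"  orig:{B,S}
  [0..1]=∅  "ac"
  [1..2]=∅  "cc"
  [2..3]={B}  "cb"
  [0..2]=∅  "acc"
  [1..3]={B}  "ccb"
  [0..3]={B,S}  "accb"

S ∈ T[0,3] ⇒ YES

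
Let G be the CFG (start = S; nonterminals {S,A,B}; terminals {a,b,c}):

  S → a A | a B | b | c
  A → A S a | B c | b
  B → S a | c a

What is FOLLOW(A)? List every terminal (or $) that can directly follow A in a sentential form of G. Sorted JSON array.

Compute FIRST by fixpoint:
pass 1:
  A via A→b: +{b}
  B via B→c a: +{c}
  S via S→a A: +{a}
  S via S→b: +{b}
  S via S→c: +{c}
  FIRST(S)={a,b,c}  FIRST(A)={b}  FIRST(B)={c}
pass 2:
  A via A→B c: +{c}
  B via B→S a: +{a,b}
  FIRST(S)={a,b,c}  FIRST(A)={b,c}  FIRST(B)={a,b,c}
pass 3:
  A via A→B c: +{a}
  FIRST(S)={a,b,c}  FIRST(A)={a,b,c}  FIRST(B)={a,b,c}
pass 4: — fixpoint
  FIRST(S)={a,b,c}  FIRST(A)={a,b,c}  FIRST(B)={a,b,c}

FOLLOW iteration:
initialize: $ ∈ FOLLOW(S)
[1]
  A→A S a: FOLLOW(A) ⊇ FIRST(S) = {a,b,c}; new: +{a,b,c}
  A→A S a: FOLLOW(S) ⊇ FIRST(a) = {a}; new: +{a}
  A→B c: FOLLOW(B) ⊇ FIRST(c) = {c}; new: +{c}
  S→a A: FOLLOW(A) ⊇ FOLLOW(S) ⊇ {$,a}; new: +{$}
  S→a B: FOLLOW(B) ⊇ FOLLOW(S) ⊇ {$,a}; new: +{$,a}
  S: {$,a}  A: {$,a,b,c}  B: {$,a,c}
[2] (stable)
  S: {$,a}  A: {$,a,b,c}  B: {$,a,c}

FOLLOW(A) = ["$", "a", "b", "c"]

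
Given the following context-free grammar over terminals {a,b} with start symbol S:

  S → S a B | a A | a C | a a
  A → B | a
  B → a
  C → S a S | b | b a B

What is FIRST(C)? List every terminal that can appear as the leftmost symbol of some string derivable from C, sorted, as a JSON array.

Compute FIRST by fixpoint:
round 1:
  A via A→a: +{a}
  B via B→a: +{a}
  C via C→b: +{b}
  S via S→a A: +{a}
  FIRST(S)={a}  FIRST(A)={a}  FIRST(B)={a}  FIRST(C)={b}
round 2:
  C via C→S a S: +{a}
  FIRST(S)={a}  FIRST(A)={a}  FIRST(B)={a}  FIRST(C)={a,b}
round 3: (stable)
  FIRST(S)={a}  FIRST(A)={a}  FIRST(B)={a}  FIRST(C)={a,b}

FIRST(C) = ["a", "b"]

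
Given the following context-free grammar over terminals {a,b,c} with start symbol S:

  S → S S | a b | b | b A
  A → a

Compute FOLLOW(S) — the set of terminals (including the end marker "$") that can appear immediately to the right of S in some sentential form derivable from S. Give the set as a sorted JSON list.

FIRST iteration:
round 1:
  A via A→a: +{a}
  S via S→a b: +{a}
  S via S→b: +{b}
  S: {a,b}  A: {a}
round 2: done
  S: {a,b}  A: {a}

FOLLOW sets:
FOLLOW(S) := {$}
[1]
  S→S S: FOLLOW(S) ⊇ FIRST(S) = {a,b}; new: +{a,b}
  S→b A: FOLLOW(A) ⊇ FOLLOW(S) ⊇ {$,a,b}; new: +{$,a,b}
  FOLLOW[S]={$,a,b}  FOLLOW[A]={$,a,b}
[2] — fixpoint
  FOLLOW[S]={$,a,b}  FOLLOW[A]={$,a,b}

FOLLOW(S) = ["$", "a", "b"]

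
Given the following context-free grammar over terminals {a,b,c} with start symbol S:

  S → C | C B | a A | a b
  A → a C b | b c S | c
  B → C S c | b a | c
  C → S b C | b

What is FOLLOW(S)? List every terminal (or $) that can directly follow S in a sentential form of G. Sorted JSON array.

Compute FIRST by fixpoint:
pass 1:
  A via A→a C b: +{a}
  A via A→b c S: +{b}
  A via A→c: +{c}
  B via B→b a: +{b}
  B via B→c: +{c}
  C via C→b: +{b}
  S via S→C: +{b}
  S via S→a A: +{a}
  FIRST(S)={a,b}  FIRST(A)={a,b,c}  FIRST(B)={b,c}  FIRST(C)={b}
pass 2:
  C via C→S b C: +{a}
  FIRST(S)={a,b}  FIRST(A)={a,b,c}  FIRST(B)={b,c}  FIRST(C)={a,b}
pass 3:
  B via B→C S c: +{a}
  FIRST(S)={a,b}  FIRST(A)={a,b,c}  FIRST(B)={a,b,c}  FIRST(C)={a,b}
pass 4: — fixpoint
  FIRST(S)={a,b}  FIRST(A)={a,b,c}  FIRST(B)={a,b,c}  FIRST(C)={a,b}

FOLLOW iteration:
seed FOLLOW(S) with $
[1]
  A→a C b: FOLLOW(C) ⊇ FIRST(b) = {b}; new: +{b}
  B→C S c: FOLLOW(C) ⊇ FIRST(S) = {a,b}; new: +{a}
  B→C S c: FOLLOW(S) ⊇ FIRST(c) = {c}; new: +{c}
  C→S b C: FOLLOW(S) ⊇ FIRST(b) = {b}; new: +{b}
  S→C: FOLLOW(C) ⊇ FOLLOW(S) ⊇ {$,b,c}; new: +{$,c}
  S→C B: FOLLOW(B) ⊇ FOLLOW(S) ⊇ {$,b,c}; new: +{$,b,c}
  S→a A: FOLLOW(A) ⊇ FOLLOW(S) ⊇ {$,b,c}; new: +{$,b,c}
  FOLLOW[S]={$,b,c}  FOLLOW[A]={$,b,c}  FOLLOW[B]={$,b,c}  FOLLOW[C]={$,a,b,c}
[2] — fixpoint
  FOLLOW[S]={$,b,c}  FOLLOW[A]={$,b,c}  FOLLOW[B]={$,b,c}  FOLLOW[C]={$,a,b,c}

FOLLOW(S) = ["$", "b", "c"]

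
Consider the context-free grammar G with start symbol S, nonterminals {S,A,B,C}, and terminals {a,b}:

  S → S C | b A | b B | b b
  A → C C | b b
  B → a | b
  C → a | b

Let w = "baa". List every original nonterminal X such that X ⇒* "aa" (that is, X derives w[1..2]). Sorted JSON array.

CNF form of G:
  S -> S C | T0 A | T0 B | T0 T0
  A -> C C | T0 T0
  B -> a | b
  C -> a | b
  T0 -> b

Fill CYK table bottom-up — only the sub-triangle for w[1..2]:
  cell(1,1) a: {B,C}
  cell(2,2) a: {B,C}
  cell(1,2) aa: {A}

Original NTs in T[1,2] deriving "aa": ["A"]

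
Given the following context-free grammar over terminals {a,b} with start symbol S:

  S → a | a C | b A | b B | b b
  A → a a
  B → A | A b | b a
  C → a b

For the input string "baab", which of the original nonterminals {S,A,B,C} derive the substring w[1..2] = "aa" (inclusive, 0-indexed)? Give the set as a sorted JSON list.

CNF form of G:
  S -> T0 C | T1 A | T1 B | T1 T1 | a
  A -> T0 T0
  B -> A T1 | T0 T0 | T1 T0
  C -> T0 T1
  T0 -> a
  T1 -> b

Fill CYK table bottom-up — only the sub-triangle for w[1..2]:
  T[1,1] 'a' = {S,T0}  orig:{S}
  T[2,2] 'a' = {S,T0}  orig:{S}
  T[1,2] 'aa' = {A,B}

Original NTs in T[1,2] deriving "aa": ["A", "B"]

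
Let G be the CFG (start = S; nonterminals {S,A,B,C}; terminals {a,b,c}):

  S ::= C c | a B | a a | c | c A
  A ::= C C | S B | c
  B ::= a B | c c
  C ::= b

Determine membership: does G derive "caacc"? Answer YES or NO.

Convert to CNF:
  S -> C T1 | T0 B | T0 T0 | T1 A | c
  A -> C C | S B | c
  B -> T0 B | T1 T1
  C -> b
  T0 -> a
  T1 -> c

CYK fill:
  cell(0,0) c: {A,S,T1}  orig:{A,S}
  cell(1,1) a: {T0}  orig:{}
  cell(2,2) a: {T0}  orig:{}
  cell(3,3) c: {A,S,T1}  orig:{A,S}
  cell(4,4) c: {A,S,T1}  orig:{A,S}
  cell(0,1) ca: ∅
  cell(1,2) aa: {S}
  cell(2,3) ac: ∅
  cell(3,4) cc: {B,S}
  cell(0,2) caa: ∅
  cell(1,3) aac: ∅
  cell(2,4) acc: {B,S}
  cell(0,3) caac: ∅
  cell(1,4) aacc: {A,B,S}
  cell(0,4) caacc: {A,S}

S ∈ T[0,4] ⇒ YES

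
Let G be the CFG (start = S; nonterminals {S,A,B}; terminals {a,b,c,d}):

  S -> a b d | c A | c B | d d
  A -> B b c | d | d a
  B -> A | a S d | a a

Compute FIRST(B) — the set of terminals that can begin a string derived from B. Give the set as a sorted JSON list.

FIRST sets, iterate to fixpoint:
pass 1:
  A via A→d: +{d}
  B via B→A: +{d}
  B via B→a S d: +{a}
  S via S→a b d: +{a}
  S via S→c A: +{c}
  S via S→d d: +{d}
  S: {a,c,d}  A: {d}  B: {a,d}
pass 2:
  A via A→B b c: +{a}
  S: {a,c,d}  A: {a,d}  B: {a,d}
pass 3: — fixpoint
  S: {a,c,d}  A: {a,d}  B: {a,d}

FIRST(B) = ["a", "d"]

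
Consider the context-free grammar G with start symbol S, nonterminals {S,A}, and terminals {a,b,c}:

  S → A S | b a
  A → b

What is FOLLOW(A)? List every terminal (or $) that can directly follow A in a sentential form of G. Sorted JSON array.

FIRST sets, iterate to fixpoint:
round 1:
  A via A→b: +{b}
  S via S→A S: +{b}
  FIRST[S]={b}  FIRST[A]={b}
round 2: (stable)
  FIRST[S]={b}  FIRST[A]={b}

FOLLOW sets:
seed FOLLOW(S) with $
round 1:
  S→A S: FOLLOW(A) ⊇ FIRST(S) = {b}; new: +{b}
  FOLLOW[S]={$}  FOLLOW[A]={b}
round 2: done
  FOLLOW[S]={$}  FOLLOW[A]={b}

FOLLOW(A) = ["b"]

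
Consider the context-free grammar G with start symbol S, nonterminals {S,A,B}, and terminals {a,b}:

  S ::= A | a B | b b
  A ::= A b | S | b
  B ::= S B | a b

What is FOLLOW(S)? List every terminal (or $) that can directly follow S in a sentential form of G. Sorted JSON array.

FIRST iteration:
iter 1:
  A via A→b: +{b}
  B via B→a b: +{a}
  S via S→A: +{b}
  S via S→a B: +{a}
  S: {a,b}  A: {b}  B: {a}
iter 2:
  A via A→S: +{a}
  B via B→S B: +{b}
  S: {a,b}  A: {a,b}  B: {a,b}
iter 3: — fixpoint
  S: {a,b}  A: {a,b}  B: {a,b}

FOLLOW iteration:
seed FOLLOW(S) with $
round 1:
  A→A b: FOLLOW(A) ⊇ FIRST(b) = {b}; new: +{b}
  A→S: FOLLOW(S) ⊇ FOLLOW(A) ⊇ {b}; new: +{b}
  B→S B: FOLLOW(S) ⊇ FIRST(B) = {a,b}; new: +{a}
  S→A: FOLLOW(A) ⊇ FOLLOW(S) ⊇ {$,a,b}; new: +{$,a}
  S→a B: FOLLOW(B) ⊇ FOLLOW(S) ⊇ {$,a,b}; new: +{$,a,b}
  S: {$,a,b}  A: {$,a,b}  B: {$,a,b}
round 2: done
  S: {$,a,b}  A: {$,a,b}  B: {$,a,b}

FOLLOW(S) = ["$", "a", "b"]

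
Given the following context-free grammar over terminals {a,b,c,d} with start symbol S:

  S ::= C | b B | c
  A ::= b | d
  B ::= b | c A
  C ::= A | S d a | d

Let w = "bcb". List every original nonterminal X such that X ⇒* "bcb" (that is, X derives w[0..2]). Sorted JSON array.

Convert to CNF:
  S -> S X5 | T3 B | b | c | d
  A -> b | d
  B -> T0 A | b
  C -> S X4 | b | d
  T0 -> c
  T1 -> d
  T2 -> a
  T3 -> b
  X4 -> T1 T2
  X5 -> T1 T2

CYK fill (cells [i..j] with 0 ≤ i ≤ j ≤ 2 only):
  cell(0,0) b: {A,B,C,S,T3}  orig:{A,B,C,S}
  cell(1,1) c: {S,T0}  orig:{S}
  cell(2,2) b: {A,B,C,S,T3}  orig:{A,B,C,S}
  cell(0,1) bc: ∅
  cell(1,2) cb: {B}
  cell(0,2) bcb: {S}

Original NTs in T[0,2] deriving "bcb": ["S"]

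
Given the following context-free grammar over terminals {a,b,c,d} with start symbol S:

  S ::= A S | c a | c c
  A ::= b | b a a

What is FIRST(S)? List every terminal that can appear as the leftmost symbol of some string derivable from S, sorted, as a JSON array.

Compute FIRST by fixpoint:
iter 1:
  A via A→b: +{b}
  S via S→A S: +{b}
  S via S→c a: +{c}
  FIRST(S)={b,c}  FIRST(A)={b}
iter 2: (stable)
  FIRST(S)={b,c}  FIRST(A)={b}

FIRST(S) = ["b", "c"]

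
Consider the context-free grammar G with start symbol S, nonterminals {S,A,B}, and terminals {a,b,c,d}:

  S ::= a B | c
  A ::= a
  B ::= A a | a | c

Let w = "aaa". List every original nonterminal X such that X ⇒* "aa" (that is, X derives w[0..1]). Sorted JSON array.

Convert to CNF:
  S -> T0 B | c
  A -> a
  B -> A T0 | a | c
  T0 -> a

CYK table (by increasing span), restricted to cells inside w[0..1]:
  cell(0,0) a: {A,B,T0}  orig:{A,B}
  cell(1,1) a: {A,B,T0}  orig:{A,B}
  cell(0,1) aa: {B,S}

Original NTs in T[0,1] deriving "aa": ["B", "S"]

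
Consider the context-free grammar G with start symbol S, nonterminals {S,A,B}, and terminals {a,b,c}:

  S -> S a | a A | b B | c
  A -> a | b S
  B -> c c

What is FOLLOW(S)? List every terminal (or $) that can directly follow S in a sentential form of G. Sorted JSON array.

FIRST iteration:
round 1:
  A via A→a: +{a}
  A via A→b S: +{b}
  B via B→c c: +{c}
  S via S→a A: +{a}
  S via S→b B: +{b}
  S via S→c: +{c}
  FIRST(S)={a,b,c}  FIRST(A)={a,b}  FIRST(B)={c}
round 2: done
  FIRST(S)={a,b,c}  FIRST(A)={a,b}  FIRST(B)={c}

FOLLOW iteration:
FOLLOW(S) := {$}
iter 1:
  S→S a: FOLLOW(S) ⊇ FIRST(a) = {a}; new: +{a}
  S→a A: FOLLOW(A) ⊇ FOLLOW(S) ⊇ {$,a}; new: +{$,a}
  S→b B: FOLLOW(B) ⊇ FOLLOW(S) ⊇ {$,a}; new: +{$,a}
  FOLLOW(S)={$,a}  FOLLOW(A)={$,a}  FOLLOW(B)={$,a}
iter 2: done
  FOLLOW(S)={$,a}  FOLLOW(A)={$,a}  FOLLOW(B)={$,a}

FOLLOW(S) = ["$", "a"]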